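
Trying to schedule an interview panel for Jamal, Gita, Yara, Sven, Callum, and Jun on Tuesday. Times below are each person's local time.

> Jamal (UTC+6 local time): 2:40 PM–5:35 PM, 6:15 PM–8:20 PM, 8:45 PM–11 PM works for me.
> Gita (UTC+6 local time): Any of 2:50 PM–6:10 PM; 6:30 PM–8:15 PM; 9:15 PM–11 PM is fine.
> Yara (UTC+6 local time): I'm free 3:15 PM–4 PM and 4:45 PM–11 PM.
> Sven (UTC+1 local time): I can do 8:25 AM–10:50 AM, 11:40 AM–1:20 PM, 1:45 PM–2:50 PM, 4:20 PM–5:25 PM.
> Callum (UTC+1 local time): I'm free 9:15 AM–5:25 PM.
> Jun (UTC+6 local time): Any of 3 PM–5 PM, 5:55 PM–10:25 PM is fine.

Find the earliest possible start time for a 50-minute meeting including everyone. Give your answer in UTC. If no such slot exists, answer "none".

Jamal in UTC: 08:40-11:35, 12:15-14:20, 14:45-17:00 (subtract 6h to convert from UTC+6).
Gita in UTC: 08:50-12:10, 12:30-14:15, 15:15-17:00 (subtract 6h to convert from UTC+6).
Yara in UTC: 09:15-10:00, 10:45-17:00 (subtract 6h to convert from UTC+6).
Sven in UTC: 07:25-09:50, 10:40-12:20, 12:45-13:50, 15:20-16:25 (subtract 1h to convert from UTC+1).
Callum in UTC: 08:15-16:25 (subtract 1h to convert from UTC+1).
Jun in UTC: 09:00-11:00, 11:55-16:25 (subtract 6h to convert from UTC+6).
Jamal ∩ Gita: 08:50-11:35, 12:30-14:15, 15:15-17:00.
Jamal ∩ Gita ∩ Yara: 09:15-10:00, 10:45-11:35, 12:30-14:15, 15:15-17:00.
Jamal ∩ Gita ∩ Yara ∩ Sven: 09:15-09:50, 10:45-11:35, 12:45-13:50, 15:20-16:25.
Jamal ∩ Gita ∩ Yara ∩ Sven ∩ Callum: 09:15-09:50, 10:45-11:35, 12:45-13:50, 15:20-16:25.
Jamal ∩ Gita ∩ Yara ∩ Sven ∩ Callum ∩ Jun: 09:15-09:50, 10:45-11:00, 12:45-13:50, 15:20-16:25.
The first common window of at least 50 minutes is 12:45-13:50, so the earliest start is 12:45.

12:45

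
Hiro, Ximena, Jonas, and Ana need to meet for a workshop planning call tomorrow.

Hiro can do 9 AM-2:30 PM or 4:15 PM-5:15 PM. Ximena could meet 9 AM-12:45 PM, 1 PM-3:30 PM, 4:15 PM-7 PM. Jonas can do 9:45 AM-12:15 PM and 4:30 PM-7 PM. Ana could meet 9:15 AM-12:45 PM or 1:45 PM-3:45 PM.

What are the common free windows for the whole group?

09:45-12:15

Hiro ∩ Ximena: 09:00-12:45, 13:00-14:30, 16:15-17:15.
Hiro ∩ Ximena ∩ Jonas: 09:45-12:15, 16:30-17:15.
Hiro ∩ Ximena ∩ Jonas ∩ Ana: 09:45-12:15.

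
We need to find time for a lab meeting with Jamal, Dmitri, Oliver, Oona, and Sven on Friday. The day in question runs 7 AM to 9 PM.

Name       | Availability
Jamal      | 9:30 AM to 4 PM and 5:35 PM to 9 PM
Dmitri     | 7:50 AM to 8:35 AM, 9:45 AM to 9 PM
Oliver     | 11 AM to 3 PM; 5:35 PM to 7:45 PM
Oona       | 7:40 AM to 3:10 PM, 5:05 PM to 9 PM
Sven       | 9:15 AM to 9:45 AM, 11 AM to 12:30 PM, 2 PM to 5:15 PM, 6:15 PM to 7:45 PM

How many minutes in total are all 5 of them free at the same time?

240

Jamal ∩ Dmitri: 09:45-16:00, 17:35-21:00.
Jamal ∩ Dmitri ∩ Oliver: 11:00-15:00, 17:35-19:45.
Jamal ∩ Dmitri ∩ Oliver ∩ Oona: 11:00-15:00, 17:35-19:45.
Jamal ∩ Dmitri ∩ Oliver ∩ Oona ∩ Sven: 11:00-12:30, 14:00-15:00, 18:15-19:45.
Those are the intersection windows.
Summing the common windows: 90 + 60 + 90 = 240 minutes.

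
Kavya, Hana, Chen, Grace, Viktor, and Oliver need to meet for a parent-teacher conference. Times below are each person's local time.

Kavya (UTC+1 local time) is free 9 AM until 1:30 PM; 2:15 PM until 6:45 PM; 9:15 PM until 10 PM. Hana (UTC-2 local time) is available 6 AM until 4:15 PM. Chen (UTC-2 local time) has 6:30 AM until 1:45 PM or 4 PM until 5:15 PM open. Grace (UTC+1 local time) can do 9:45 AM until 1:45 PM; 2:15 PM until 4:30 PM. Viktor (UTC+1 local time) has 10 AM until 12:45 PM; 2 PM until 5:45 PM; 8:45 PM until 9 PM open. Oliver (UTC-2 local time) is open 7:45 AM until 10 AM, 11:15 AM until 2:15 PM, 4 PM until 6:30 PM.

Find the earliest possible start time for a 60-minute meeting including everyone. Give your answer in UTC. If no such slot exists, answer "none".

Kavya in UTC: 08:00-12:30, 13:15-17:45, 20:15-21:00 (subtract 1h to convert from UTC+1).
Hana in UTC: 08:00-18:15 (add 2h to convert from UTC-2).
Chen in UTC: 08:30-15:45, 18:00-19:15 (add 2h to convert from UTC-2).
Grace in UTC: 08:45-12:45, 13:15-15:30 (subtract 1h to convert from UTC+1).
Viktor in UTC: 09:00-11:45, 13:00-16:45, 19:45-20:00 (subtract 1h to convert from UTC+1).
Oliver in UTC: 09:45-12:00, 13:15-16:15, 18:00-20:30 (add 2h to convert from UTC-2).
Kavya ∩ Hana: 08:00-12:30, 13:15-17:45.
Kavya ∩ Hana ∩ Chen: 08:30-12:30, 13:15-15:45.
Kavya ∩ Hana ∩ Chen ∩ Grace: 08:45-12:30, 13:15-15:30.
Kavya ∩ Hana ∩ Chen ∩ Grace ∩ Viktor: 09:00-11:45, 13:15-15:30.
Kavya ∩ Hana ∩ Chen ∩ Grace ∩ Viktor ∩ Oliver: 09:45-11:45, 13:15-15:30.
Those are the intersection windows.
The first common window of at least 60 minutes is 09:45-11:45, so the earliest start is 09:45.

09:45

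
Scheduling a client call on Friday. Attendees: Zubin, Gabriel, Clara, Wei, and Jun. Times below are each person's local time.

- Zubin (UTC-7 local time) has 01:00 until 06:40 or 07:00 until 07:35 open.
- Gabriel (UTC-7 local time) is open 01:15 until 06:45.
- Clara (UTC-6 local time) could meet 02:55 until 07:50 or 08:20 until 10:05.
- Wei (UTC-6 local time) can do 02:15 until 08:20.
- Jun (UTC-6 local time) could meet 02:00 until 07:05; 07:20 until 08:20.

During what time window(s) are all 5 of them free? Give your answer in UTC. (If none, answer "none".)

08:55-13:05, 13:20-13:40

Zubin in UTC: 08:00-13:40, 14:00-14:35 (add 7h to convert from UTC-7).
Gabriel in UTC: 08:15-13:45 (add 7h to convert from UTC-7).
Clara in UTC: 08:55-13:50, 14:20-16:05 (add 6h to convert from UTC-6).
Wei in UTC: 08:15-14:20 (add 6h to convert from UTC-6).
Jun in UTC: 08:00-13:05, 13:20-14:20 (add 6h to convert from UTC-6).
Zubin ∩ Gabriel: 08:15-13:40.
Zubin ∩ Gabriel ∩ Clara: 08:55-13:40.
Zubin ∩ Gabriel ∩ Clara ∩ Wei: 08:55-13:40.
Zubin ∩ Gabriel ∩ Clara ∩ Wei ∩ Jun: 08:55-13:05, 13:20-13:40.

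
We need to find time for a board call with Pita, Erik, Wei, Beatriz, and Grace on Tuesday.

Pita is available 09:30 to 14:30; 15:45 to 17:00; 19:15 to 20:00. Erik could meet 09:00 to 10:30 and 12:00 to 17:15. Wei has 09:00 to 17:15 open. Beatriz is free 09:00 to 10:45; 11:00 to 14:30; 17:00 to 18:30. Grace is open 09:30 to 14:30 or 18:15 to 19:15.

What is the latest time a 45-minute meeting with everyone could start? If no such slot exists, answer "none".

Pita ∩ Erik: 09:30-10:30, 12:00-14:30, 15:45-17:00.
Pita ∩ Erik ∩ Wei: 09:30-10:30, 12:00-14:30, 15:45-17:00.
Pita ∩ Erik ∩ Wei ∩ Beatriz: 09:30-10:30, 12:00-14:30.
Pita ∩ Erik ∩ Wei ∩ Beatriz ∩ Grace: 09:30-10:30, 12:00-14:30.
Those are the intersection windows.
The last common window of at least 45 minutes is 12:00-14:30; a 45-minute meeting can start as late as 13:45 and still end by 14:30.

13:45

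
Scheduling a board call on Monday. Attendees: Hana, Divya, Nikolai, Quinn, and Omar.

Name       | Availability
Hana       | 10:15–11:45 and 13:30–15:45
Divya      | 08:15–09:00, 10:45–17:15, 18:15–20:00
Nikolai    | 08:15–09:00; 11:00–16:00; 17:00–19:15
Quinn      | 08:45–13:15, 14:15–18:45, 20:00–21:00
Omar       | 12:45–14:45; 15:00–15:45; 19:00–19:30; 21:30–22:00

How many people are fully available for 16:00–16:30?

Divya and Quinn can make the full 16:00-16:30 slot — that's 2.

2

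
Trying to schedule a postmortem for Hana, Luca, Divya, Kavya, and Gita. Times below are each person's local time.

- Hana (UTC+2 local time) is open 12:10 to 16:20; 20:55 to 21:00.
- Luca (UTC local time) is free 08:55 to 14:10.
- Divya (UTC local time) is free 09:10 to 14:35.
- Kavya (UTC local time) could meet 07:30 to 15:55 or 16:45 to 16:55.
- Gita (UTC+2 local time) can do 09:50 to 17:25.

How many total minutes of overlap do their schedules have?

240

Hana in UTC: 10:10-14:20, 18:55-19:00 (subtract 2h to convert from UTC+2).
Luca in UTC: 08:55-14:10.
Divya in UTC: 09:10-14:35.
Kavya in UTC: 07:30-15:55, 16:45-16:55.
Gita in UTC: 07:50-15:25 (subtract 2h to convert from UTC+2).
Hana ∩ Luca: 10:10-14:10.
Hana ∩ Luca ∩ Divya: 10:10-14:10.
Hana ∩ Luca ∩ Divya ∩ Kavya: 10:10-14:10.
Hana ∩ Luca ∩ Divya ∩ Kavya ∩ Gita: 10:10-14:10.
Those are the intersection windows.
That's a single block of 240 minutes.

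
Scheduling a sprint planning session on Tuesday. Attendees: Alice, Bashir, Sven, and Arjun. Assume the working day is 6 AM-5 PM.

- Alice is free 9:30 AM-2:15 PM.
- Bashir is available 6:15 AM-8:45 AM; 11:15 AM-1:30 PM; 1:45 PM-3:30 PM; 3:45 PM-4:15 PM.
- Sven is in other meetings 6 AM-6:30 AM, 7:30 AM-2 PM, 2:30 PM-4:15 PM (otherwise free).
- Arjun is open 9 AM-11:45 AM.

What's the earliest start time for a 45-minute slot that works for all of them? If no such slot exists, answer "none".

Alice free: 09:30-14:15.
Bashir free: 06:15-08:45, 11:15-13:30, 13:45-15:30, 15:45-16:15.
Sven free: 06:30-07:30, 14:00-14:30, 16:15-17:00 (invert busy blocks within the working day).
Arjun free: 09:00-11:45.
Alice ∩ Bashir: 11:15-13:30, 13:45-14:15.
Alice ∩ Bashir ∩ Sven: 14:00-14:15.
Alice ∩ Bashir ∩ Sven ∩ Arjun: ∅.
There is no time when everyone is free.
No common window is at least 45 minutes long.

none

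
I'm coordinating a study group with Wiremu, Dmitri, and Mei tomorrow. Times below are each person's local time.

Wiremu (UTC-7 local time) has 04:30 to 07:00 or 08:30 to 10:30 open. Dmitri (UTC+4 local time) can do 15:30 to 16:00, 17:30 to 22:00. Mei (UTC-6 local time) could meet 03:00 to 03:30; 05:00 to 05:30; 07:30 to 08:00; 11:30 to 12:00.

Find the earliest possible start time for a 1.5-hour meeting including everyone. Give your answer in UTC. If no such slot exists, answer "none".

Wiremu in UTC: 11:30-14:00, 15:30-17:30 (add 7h to convert from UTC-7).
Dmitri in UTC: 11:30-12:00, 13:30-18:00 (subtract 4h to convert from UTC+4).
Mei in UTC: 09:00-09:30, 11:00-11:30, 13:30-14:00, 17:30-18:00 (add 6h to convert from UTC-6).
Wiremu ∩ Dmitri: 11:30-12:00, 13:30-14:00, 15:30-17:30.
Wiremu ∩ Dmitri ∩ Mei: 13:30-14:00.
Those are the intersection windows.
No common window is at least 90 minutes long.

none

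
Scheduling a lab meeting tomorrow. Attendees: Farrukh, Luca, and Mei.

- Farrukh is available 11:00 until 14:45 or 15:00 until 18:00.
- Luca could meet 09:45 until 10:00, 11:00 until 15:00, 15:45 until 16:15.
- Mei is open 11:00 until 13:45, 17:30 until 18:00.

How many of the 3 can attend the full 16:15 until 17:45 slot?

Farrukh can make the full 16:15-17:45 slot — that's 1.

1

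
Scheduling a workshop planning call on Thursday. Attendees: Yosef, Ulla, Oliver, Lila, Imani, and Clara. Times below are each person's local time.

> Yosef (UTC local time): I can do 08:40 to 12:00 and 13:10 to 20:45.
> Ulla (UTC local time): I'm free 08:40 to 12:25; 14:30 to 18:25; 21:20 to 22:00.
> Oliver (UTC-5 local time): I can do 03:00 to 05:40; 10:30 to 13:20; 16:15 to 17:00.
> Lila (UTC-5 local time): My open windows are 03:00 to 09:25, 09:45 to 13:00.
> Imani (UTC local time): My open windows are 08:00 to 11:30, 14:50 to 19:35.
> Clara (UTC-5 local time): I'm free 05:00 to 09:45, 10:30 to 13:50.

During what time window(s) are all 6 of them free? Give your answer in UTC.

Yosef in UTC: 08:40-12:00, 13:10-20:45.
Ulla in UTC: 08:40-12:25, 14:30-18:25, 21:20-22:00.
Oliver in UTC: 08:00-10:40, 15:30-18:20, 21:15-22:00 (add 5h to convert from UTC-5).
Lila in UTC: 08:00-14:25, 14:45-18:00 (add 5h to convert from UTC-5).
Imani in UTC: 08:00-11:30, 14:50-19:35.
Clara in UTC: 10:00-14:45, 15:30-18:50 (add 5h to convert from UTC-5).
Yosef ∩ Ulla: 08:40-12:00, 14:30-18:25.
Yosef ∩ Ulla ∩ Oliver: 08:40-10:40, 15:30-18:20.
Yosef ∩ Ulla ∩ Oliver ∩ Lila: 08:40-10:40, 15:30-18:00.
Yosef ∩ Ulla ∩ Oliver ∩ Lila ∩ Imani: 08:40-10:40, 15:30-18:00.
Yosef ∩ Ulla ∩ Oliver ∩ Lila ∩ Imani ∩ Clara: 10:00-10:40, 15:30-18:00.

10:00-10:40, 15:30-18:00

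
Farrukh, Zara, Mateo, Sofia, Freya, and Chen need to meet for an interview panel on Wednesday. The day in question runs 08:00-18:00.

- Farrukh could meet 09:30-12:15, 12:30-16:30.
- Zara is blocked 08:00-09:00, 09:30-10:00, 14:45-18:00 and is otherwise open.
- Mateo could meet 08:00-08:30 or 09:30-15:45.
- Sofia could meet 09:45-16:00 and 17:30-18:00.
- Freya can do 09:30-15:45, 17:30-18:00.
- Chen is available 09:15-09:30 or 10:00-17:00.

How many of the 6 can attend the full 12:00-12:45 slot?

Farrukh free: 09:30-12:15, 12:30-16:30.
Zara free: 09:00-09:30, 10:00-14:45 (invert busy blocks within the working day).
Mateo free: 08:00-08:30, 09:30-15:45.
Sofia free: 09:45-16:00, 17:30-18:00.
Freya free: 09:30-15:45, 17:30-18:00.
Chen free: 09:15-09:30, 10:00-17:00.
Zara, Mateo, Sofia, Freya, and Chen can make the full 12:00-12:45 slot — that's 5.

5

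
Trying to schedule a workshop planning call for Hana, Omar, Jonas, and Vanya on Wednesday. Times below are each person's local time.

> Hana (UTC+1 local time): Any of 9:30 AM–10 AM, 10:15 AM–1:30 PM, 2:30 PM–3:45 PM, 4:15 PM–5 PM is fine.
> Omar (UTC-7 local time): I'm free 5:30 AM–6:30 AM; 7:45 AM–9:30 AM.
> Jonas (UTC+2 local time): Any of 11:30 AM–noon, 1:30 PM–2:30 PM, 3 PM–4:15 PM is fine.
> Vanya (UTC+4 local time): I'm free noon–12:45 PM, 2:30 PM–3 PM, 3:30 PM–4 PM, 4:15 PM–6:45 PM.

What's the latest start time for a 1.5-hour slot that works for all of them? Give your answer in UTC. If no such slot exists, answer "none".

none

Hana in UTC: 08:30-09:00, 09:15-12:30, 13:30-14:45, 15:15-16:00 (subtract 1h to convert from UTC+1).
Omar in UTC: 12:30-13:30, 14:45-16:30 (add 7h to convert from UTC-7).
Jonas in UTC: 09:30-10:00, 11:30-12:30, 13:00-14:15 (subtract 2h to convert from UTC+2).
Vanya in UTC: 08:00-08:45, 10:30-11:00, 11:30-12:00, 12:15-14:45 (subtract 4h to convert from UTC+4).
Hana ∩ Omar: 15:15-16:00.
Hana ∩ Omar ∩ Jonas: ∅.
Hana ∩ Omar ∩ Jonas ∩ Vanya: ∅.
There is no time when everyone is free.
No common window is at least 90 minutes long.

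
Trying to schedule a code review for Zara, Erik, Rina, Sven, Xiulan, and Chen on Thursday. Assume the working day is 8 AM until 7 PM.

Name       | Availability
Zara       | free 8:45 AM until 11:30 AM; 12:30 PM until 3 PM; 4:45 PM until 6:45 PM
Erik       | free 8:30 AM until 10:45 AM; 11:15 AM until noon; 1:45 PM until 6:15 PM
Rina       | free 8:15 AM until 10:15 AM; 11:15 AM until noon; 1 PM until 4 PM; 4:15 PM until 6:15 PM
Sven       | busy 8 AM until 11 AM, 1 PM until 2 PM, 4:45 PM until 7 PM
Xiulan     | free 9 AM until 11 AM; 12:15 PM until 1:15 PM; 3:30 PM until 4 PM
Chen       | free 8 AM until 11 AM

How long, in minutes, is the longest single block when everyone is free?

0

Zara free: 08:45-11:30, 12:30-15:00, 16:45-18:45.
Erik free: 08:30-10:45, 11:15-12:00, 13:45-18:15.
Rina free: 08:15-10:15, 11:15-12:00, 13:00-16:00, 16:15-18:15.
Sven free: 11:00-13:00, 14:00-16:45 (invert busy blocks within the working day).
Xiulan free: 09:00-11:00, 12:15-13:15, 15:30-16:00.
Chen free: 08:00-11:00.
Zara ∩ Erik: 08:45-10:45, 11:15-11:30, 13:45-15:00, 16:45-18:15.
Zara ∩ Erik ∩ Rina: 08:45-10:15, 11:15-11:30, 13:45-15:00, 16:45-18:15.
Zara ∩ Erik ∩ Rina ∩ Sven: 11:15-11:30, 14:00-15:00.
Zara ∩ Erik ∩ Rina ∩ Sven ∩ Xiulan: ∅.
Zara ∩ Erik ∩ Rina ∩ Sven ∩ Xiulan ∩ Chen: ∅.
There is no time when everyone is free.
No common window exists, so the longest block is 0 minutes.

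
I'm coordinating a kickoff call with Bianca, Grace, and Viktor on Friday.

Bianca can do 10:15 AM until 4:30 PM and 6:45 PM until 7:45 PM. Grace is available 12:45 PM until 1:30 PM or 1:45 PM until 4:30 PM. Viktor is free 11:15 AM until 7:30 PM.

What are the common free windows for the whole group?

Bianca ∩ Grace: 12:45-13:30, 13:45-16:30.
Bianca ∩ Grace ∩ Viktor: 12:45-13:30, 13:45-16:30.

12:45-13:30, 13:45-16:30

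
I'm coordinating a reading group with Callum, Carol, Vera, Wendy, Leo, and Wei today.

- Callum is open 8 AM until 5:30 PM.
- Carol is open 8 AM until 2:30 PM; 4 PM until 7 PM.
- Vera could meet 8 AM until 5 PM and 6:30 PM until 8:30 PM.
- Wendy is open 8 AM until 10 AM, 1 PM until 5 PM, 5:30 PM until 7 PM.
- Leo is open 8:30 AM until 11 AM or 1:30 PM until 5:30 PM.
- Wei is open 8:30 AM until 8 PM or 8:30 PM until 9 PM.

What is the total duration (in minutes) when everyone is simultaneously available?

Callum ∩ Carol: 08:00-14:30, 16:00-17:30.
Callum ∩ Carol ∩ Vera: 08:00-14:30, 16:00-17:00.
Callum ∩ Carol ∩ Vera ∩ Wendy: 08:00-10:00, 13:00-14:30, 16:00-17:00.
Callum ∩ Carol ∩ Vera ∩ Wendy ∩ Leo: 08:30-10:00, 13:30-14:30, 16:00-17:00.
Callum ∩ Carol ∩ Vera ∩ Wendy ∩ Leo ∩ Wei: 08:30-10:00, 13:30-14:30, 16:00-17:00.
Summing the common windows: 90 + 60 + 60 = 210 minutes.

210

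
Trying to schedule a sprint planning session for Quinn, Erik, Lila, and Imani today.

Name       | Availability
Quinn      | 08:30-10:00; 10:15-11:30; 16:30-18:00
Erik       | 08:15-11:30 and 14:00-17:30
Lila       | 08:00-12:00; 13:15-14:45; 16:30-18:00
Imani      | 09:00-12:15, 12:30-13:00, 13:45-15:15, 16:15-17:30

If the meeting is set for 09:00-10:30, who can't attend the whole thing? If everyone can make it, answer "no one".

Quinn: not fully free for 09:00-10:30. Erik: free for 09:00-10:30. Lila: free for 09:00-10:30. Imani: free for 09:00-10:30.

Quinn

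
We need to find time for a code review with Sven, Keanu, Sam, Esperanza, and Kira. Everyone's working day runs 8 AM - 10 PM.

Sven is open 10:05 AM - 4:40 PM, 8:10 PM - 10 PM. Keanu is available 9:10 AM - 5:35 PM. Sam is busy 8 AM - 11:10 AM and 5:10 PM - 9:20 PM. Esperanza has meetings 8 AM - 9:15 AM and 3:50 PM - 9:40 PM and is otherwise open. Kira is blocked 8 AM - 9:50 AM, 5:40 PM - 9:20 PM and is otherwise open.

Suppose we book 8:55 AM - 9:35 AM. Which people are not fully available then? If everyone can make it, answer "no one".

Sven free: 10:05-16:40, 20:10-22:00.
Keanu free: 09:10-17:35.
Sam free: 11:10-17:10, 21:20-22:00 (invert busy blocks within the working day).
Esperanza free: 09:15-15:50, 21:40-22:00 (invert busy blocks within the working day).
Kira free: 09:50-17:40, 21:20-22:00 (invert busy blocks within the working day).
Sven: not fully free for 08:55-09:35. Keanu: not fully free for 08:55-09:35. Sam: not fully free for 08:55-09:35. Esperanza: not fully free for 08:55-09:35. Kira: not fully free for 08:55-09:35.

Esperanza, Keanu, Kira, Sam, Sven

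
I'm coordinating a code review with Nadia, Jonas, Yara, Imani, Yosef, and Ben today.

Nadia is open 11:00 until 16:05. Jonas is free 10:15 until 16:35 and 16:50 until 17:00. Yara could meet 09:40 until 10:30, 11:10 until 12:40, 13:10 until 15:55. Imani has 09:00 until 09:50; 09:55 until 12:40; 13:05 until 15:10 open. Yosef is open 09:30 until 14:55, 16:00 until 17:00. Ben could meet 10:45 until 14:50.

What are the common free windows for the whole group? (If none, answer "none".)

Nadia ∩ Jonas: 11:00-16:05.
Nadia ∩ Jonas ∩ Yara: 11:10-12:40, 13:10-15:55.
Nadia ∩ Jonas ∩ Yara ∩ Imani: 11:10-12:40, 13:10-15:10.
Nadia ∩ Jonas ∩ Yara ∩ Imani ∩ Yosef: 11:10-12:40, 13:10-14:55.
Nadia ∩ Jonas ∩ Yara ∩ Imani ∩ Yosef ∩ Ben: 11:10-12:40, 13:10-14:50.

11:10-12:40, 13:10-14:50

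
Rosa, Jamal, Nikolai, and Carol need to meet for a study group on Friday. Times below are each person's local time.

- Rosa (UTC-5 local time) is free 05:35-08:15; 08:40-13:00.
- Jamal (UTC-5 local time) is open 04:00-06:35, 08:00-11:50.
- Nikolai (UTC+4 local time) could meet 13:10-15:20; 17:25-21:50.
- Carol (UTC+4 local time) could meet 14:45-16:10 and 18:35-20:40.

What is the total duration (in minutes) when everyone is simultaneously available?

160

Rosa in UTC: 10:35-13:15, 13:40-18:00 (add 5h to convert from UTC-5).
Jamal in UTC: 09:00-11:35, 13:00-16:50 (add 5h to convert from UTC-5).
Nikolai in UTC: 09:10-11:20, 13:25-17:50 (subtract 4h to convert from UTC+4).
Carol in UTC: 10:45-12:10, 14:35-16:40 (subtract 4h to convert from UTC+4).
Rosa ∩ Jamal: 10:35-11:35, 13:00-13:15, 13:40-16:50.
Rosa ∩ Jamal ∩ Nikolai: 10:35-11:20, 13:40-16:50.
Rosa ∩ Jamal ∩ Nikolai ∩ Carol: 10:45-11:20, 14:35-16:40.
Summing the common windows: 35 + 125 = 160 minutes.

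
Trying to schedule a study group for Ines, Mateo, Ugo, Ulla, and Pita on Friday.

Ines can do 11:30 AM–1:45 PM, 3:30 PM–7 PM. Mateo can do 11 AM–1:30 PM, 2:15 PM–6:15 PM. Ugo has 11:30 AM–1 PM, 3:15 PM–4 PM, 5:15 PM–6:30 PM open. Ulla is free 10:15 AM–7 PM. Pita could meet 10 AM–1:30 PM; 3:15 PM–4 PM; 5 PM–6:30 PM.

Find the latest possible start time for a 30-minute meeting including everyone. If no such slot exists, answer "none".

Ines ∩ Mateo: 11:30-13:30, 15:30-18:15.
Ines ∩ Mateo ∩ Ugo: 11:30-13:00, 15:30-16:00, 17:15-18:15.
Ines ∩ Mateo ∩ Ugo ∩ Ulla: 11:30-13:00, 15:30-16:00, 17:15-18:15.
Ines ∩ Mateo ∩ Ugo ∩ Ulla ∩ Pita: 11:30-13:00, 15:30-16:00, 17:15-18:15.
The last common window of at least 30 minutes is 17:15-18:15; a 30-minute meeting can start as late as 17:45 and still end by 18:15.

17:45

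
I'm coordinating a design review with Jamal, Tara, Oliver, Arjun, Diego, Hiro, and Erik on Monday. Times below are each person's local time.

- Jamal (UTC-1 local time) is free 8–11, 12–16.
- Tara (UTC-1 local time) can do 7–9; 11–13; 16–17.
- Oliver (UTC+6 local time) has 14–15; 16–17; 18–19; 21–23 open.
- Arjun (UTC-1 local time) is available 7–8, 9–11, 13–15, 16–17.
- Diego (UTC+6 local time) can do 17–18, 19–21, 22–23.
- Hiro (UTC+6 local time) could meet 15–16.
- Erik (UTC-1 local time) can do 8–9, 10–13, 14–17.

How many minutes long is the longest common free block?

0

Jamal in UTC: 09:00-12:00, 13:00-17:00 (add 1h to convert from UTC-1).
Tara in UTC: 08:00-10:00, 12:00-14:00, 17:00-18:00 (add 1h to convert from UTC-1).
Oliver in UTC: 08:00-09:00, 10:00-11:00, 12:00-13:00, 15:00-17:00 (subtract 6h to convert from UTC+6).
Arjun in UTC: 08:00-09:00, 10:00-12:00, 14:00-16:00, 17:00-18:00 (add 1h to convert from UTC-1).
Diego in UTC: 11:00-12:00, 13:00-15:00, 16:00-17:00 (subtract 6h to convert from UTC+6).
Hiro in UTC: 09:00-10:00 (subtract 6h to convert from UTC+6).
Erik in UTC: 09:00-10:00, 11:00-14:00, 15:00-18:00 (add 1h to convert from UTC-1).
Jamal ∩ Tara: 09:00-10:00, 13:00-14:00.
Jamal ∩ Tara ∩ Oliver: ∅.
Jamal ∩ Tara ∩ Oliver ∩ Arjun: ∅.
Jamal ∩ Tara ∩ Oliver ∩ Arjun ∩ Diego: ∅.
Jamal ∩ Tara ∩ Oliver ∩ Arjun ∩ Diego ∩ Hiro: ∅.
Jamal ∩ Tara ∩ Oliver ∩ Arjun ∩ Diego ∩ Hiro ∩ Erik: ∅.
There is no time when everyone is free.
No common window exists, so the longest block is 0 minutes.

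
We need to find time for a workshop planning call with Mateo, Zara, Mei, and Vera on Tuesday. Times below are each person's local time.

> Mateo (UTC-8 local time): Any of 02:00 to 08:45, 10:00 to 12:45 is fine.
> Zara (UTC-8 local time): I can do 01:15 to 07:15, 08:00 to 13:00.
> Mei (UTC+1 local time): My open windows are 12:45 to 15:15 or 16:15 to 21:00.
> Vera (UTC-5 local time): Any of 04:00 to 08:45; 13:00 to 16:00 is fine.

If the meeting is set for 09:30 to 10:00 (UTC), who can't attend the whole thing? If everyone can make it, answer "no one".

Mateo, Mei

Mateo in UTC: 10:00-16:45, 18:00-20:45 (add 8h to convert from UTC-8).
Zara in UTC: 09:15-15:15, 16:00-21:00 (add 8h to convert from UTC-8).
Mei in UTC: 11:45-14:15, 15:15-20:00 (subtract 1h to convert from UTC+1).
Vera in UTC: 09:00-13:45, 18:00-21:00 (add 5h to convert from UTC-5).
Mateo: not fully free for 09:30-10:00. Zara: free for 09:30-10:00. Mei: not fully free for 09:30-10:00. Vera: free for 09:30-10:00.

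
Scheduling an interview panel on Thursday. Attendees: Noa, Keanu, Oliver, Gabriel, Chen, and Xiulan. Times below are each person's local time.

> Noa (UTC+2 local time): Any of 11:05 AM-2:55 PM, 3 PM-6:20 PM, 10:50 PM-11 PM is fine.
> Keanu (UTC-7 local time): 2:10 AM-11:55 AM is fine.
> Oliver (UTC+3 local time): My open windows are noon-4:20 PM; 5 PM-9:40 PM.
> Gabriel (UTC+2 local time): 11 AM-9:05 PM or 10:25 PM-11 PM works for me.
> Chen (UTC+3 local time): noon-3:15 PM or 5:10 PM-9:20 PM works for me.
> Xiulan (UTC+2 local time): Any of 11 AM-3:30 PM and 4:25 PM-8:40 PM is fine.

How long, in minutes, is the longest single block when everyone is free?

185

Noa in UTC: 09:05-12:55, 13:00-16:20, 20:50-21:00 (subtract 2h to convert from UTC+2).
Keanu in UTC: 09:10-18:55 (add 7h to convert from UTC-7).
Oliver in UTC: 09:00-13:20, 14:00-18:40 (subtract 3h to convert from UTC+3).
Gabriel in UTC: 09:00-19:05, 20:25-21:00 (subtract 2h to convert from UTC+2).
Chen in UTC: 09:00-12:15, 14:10-18:20 (subtract 3h to convert from UTC+3).
Xiulan in UTC: 09:00-13:30, 14:25-18:40 (subtract 2h to convert from UTC+2).
Noa ∩ Keanu: 09:10-12:55, 13:00-16:20.
Noa ∩ Keanu ∩ Oliver: 09:10-12:55, 13:00-13:20, 14:00-16:20.
Noa ∩ Keanu ∩ Oliver ∩ Gabriel: 09:10-12:55, 13:00-13:20, 14:00-16:20.
Noa ∩ Keanu ∩ Oliver ∩ Gabriel ∩ Chen: 09:10-12:15, 14:10-16:20.
Noa ∩ Keanu ∩ Oliver ∩ Gabriel ∩ Chen ∩ Xiulan: 09:10-12:15, 14:25-16:20.
The longest is 09:10-12:15 at 185 minutes.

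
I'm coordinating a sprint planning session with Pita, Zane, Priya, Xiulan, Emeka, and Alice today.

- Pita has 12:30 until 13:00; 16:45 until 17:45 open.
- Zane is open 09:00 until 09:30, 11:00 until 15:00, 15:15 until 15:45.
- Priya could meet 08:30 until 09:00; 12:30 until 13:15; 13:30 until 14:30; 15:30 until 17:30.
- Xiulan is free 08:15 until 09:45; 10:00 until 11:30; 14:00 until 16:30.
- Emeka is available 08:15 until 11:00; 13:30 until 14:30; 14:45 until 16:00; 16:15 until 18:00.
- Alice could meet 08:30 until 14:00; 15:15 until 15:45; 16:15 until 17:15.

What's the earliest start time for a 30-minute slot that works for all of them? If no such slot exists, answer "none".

Pita ∩ Zane: 12:30-13:00.
Pita ∩ Zane ∩ Priya: 12:30-13:00.
Pita ∩ Zane ∩ Priya ∩ Xiulan: ∅.
Pita ∩ Zane ∩ Priya ∩ Xiulan ∩ Emeka: ∅.
Pita ∩ Zane ∩ Priya ∩ Xiulan ∩ Emeka ∩ Alice: ∅.
There is no time when everyone is free.
No common window is at least 30 minutes long.

none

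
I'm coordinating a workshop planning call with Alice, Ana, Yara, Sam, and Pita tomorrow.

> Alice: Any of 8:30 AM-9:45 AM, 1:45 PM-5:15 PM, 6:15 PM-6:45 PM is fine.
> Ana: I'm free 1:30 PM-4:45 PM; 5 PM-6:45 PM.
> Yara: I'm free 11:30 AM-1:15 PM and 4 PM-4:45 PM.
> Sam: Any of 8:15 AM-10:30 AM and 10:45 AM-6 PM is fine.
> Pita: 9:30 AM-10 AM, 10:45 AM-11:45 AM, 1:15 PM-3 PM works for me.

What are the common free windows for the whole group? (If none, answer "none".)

Alice ∩ Ana: 13:45-16:45, 17:00-17:15, 18:15-18:45.
Alice ∩ Ana ∩ Yara: 16:00-16:45.
Alice ∩ Ana ∩ Yara ∩ Sam: 16:00-16:45.
Alice ∩ Ana ∩ Yara ∩ Sam ∩ Pita: ∅.
There is no time when everyone is free.

none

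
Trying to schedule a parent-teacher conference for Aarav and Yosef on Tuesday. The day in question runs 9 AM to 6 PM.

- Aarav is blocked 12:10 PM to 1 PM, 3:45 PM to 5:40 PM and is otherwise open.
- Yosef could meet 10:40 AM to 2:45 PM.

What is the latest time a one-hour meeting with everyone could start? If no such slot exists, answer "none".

13:45

Aarav free: 09:00-12:10, 13:00-15:45, 17:40-18:00 (invert busy blocks within the working day).
Yosef free: 10:40-14:45.
Aarav ∩ Yosef: 10:40-12:10, 13:00-14:45.
The last common window of at least 60 minutes is 13:00-14:45; a 60-minute meeting can start as late as 13:45 and still end by 14:45.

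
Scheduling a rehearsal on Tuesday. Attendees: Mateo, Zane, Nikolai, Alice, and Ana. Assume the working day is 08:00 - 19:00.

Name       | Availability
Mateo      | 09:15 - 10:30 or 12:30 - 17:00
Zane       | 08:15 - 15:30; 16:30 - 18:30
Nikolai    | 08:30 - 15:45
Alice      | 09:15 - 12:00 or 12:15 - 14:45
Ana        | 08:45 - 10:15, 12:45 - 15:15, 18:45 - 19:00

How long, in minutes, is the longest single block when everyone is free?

120

Mateo ∩ Zane: 09:15-10:30, 12:30-15:30, 16:30-17:00.
Mateo ∩ Zane ∩ Nikolai: 09:15-10:30, 12:30-15:30.
Mateo ∩ Zane ∩ Nikolai ∩ Alice: 09:15-10:30, 12:30-14:45.
Mateo ∩ Zane ∩ Nikolai ∩ Alice ∩ Ana: 09:15-10:15, 12:45-14:45.
Those are the intersection windows.
The longest is 12:45-14:45 at 120 minutes.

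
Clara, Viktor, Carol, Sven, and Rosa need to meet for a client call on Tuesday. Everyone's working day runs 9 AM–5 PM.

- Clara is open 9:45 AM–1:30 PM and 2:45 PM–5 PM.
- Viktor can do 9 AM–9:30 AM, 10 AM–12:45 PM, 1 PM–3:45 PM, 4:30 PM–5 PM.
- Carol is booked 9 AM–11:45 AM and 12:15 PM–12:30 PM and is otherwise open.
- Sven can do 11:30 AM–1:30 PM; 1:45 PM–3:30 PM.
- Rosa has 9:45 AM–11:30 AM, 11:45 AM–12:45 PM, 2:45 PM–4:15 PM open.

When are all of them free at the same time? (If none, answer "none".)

11:45-12:15, 12:30-12:45, 14:45-15:30

Clara free: 09:45-13:30, 14:45-17:00.
Viktor free: 09:00-09:30, 10:00-12:45, 13:00-15:45, 16:30-17:00.
Carol free: 11:45-12:15, 12:30-17:00 (invert busy blocks within the working day).
Sven free: 11:30-13:30, 13:45-15:30.
Rosa free: 09:45-11:30, 11:45-12:45, 14:45-16:15.
Clara ∩ Viktor: 10:00-12:45, 13:00-13:30, 14:45-15:45, 16:30-17:00.
Clara ∩ Viktor ∩ Carol: 11:45-12:15, 12:30-12:45, 13:00-13:30, 14:45-15:45, 16:30-17:00.
Clara ∩ Viktor ∩ Carol ∩ Sven: 11:45-12:15, 12:30-12:45, 13:00-13:30, 14:45-15:30.
Clara ∩ Viktor ∩ Carol ∩ Sven ∩ Rosa: 11:45-12:15, 12:30-12:45, 14:45-15:30.
Those are the intersection windows.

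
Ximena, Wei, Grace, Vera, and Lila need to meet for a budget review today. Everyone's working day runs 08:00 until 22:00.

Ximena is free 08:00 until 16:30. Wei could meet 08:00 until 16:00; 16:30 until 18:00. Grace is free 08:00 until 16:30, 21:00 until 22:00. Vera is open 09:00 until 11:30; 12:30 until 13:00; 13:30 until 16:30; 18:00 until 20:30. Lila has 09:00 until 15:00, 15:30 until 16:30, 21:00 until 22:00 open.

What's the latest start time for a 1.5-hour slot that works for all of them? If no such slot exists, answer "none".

13:30

Ximena ∩ Wei: 08:00-16:00.
Ximena ∩ Wei ∩ Grace: 08:00-16:00.
Ximena ∩ Wei ∩ Grace ∩ Vera: 09:00-11:30, 12:30-13:00, 13:30-16:00.
Ximena ∩ Wei ∩ Grace ∩ Vera ∩ Lila: 09:00-11:30, 12:30-13:00, 13:30-15:00, 15:30-16:00.
So the common availability across everyone is 09:00-11:30, 12:30-13:00, 13:30-15:00, 15:30-16:00.
The last common window of at least 90 minutes is 13:30-15:00; a 90-minute meeting can start as late as 13:30 and still end by 15:00.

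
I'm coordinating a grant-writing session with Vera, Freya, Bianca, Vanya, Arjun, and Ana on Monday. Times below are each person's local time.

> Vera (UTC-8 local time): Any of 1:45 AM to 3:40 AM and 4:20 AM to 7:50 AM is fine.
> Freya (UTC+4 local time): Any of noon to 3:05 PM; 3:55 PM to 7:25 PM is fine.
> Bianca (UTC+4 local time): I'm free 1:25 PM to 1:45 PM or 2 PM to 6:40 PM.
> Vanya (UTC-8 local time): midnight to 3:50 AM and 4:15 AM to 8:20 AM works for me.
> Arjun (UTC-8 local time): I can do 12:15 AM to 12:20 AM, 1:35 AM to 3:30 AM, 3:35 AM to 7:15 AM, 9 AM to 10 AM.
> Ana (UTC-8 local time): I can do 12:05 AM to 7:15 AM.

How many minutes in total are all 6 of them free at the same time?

205

Vera in UTC: 09:45-11:40, 12:20-15:50 (add 8h to convert from UTC-8).
Freya in UTC: 08:00-11:05, 11:55-15:25 (subtract 4h to convert from UTC+4).
Bianca in UTC: 09:25-09:45, 10:00-14:40 (subtract 4h to convert from UTC+4).
Vanya in UTC: 08:00-11:50, 12:15-16:20 (add 8h to convert from UTC-8).
Arjun in UTC: 08:15-08:20, 09:35-11:30, 11:35-15:15, 17:00-18:00 (add 8h to convert from UTC-8).
Ana in UTC: 08:05-15:15 (add 8h to convert from UTC-8).
Vera ∩ Freya: 09:45-11:05, 12:20-15:25.
Vera ∩ Freya ∩ Bianca: 10:00-11:05, 12:20-14:40.
Vera ∩ Freya ∩ Bianca ∩ Vanya: 10:00-11:05, 12:20-14:40.
Vera ∩ Freya ∩ Bianca ∩ Vanya ∩ Arjun: 10:00-11:05, 12:20-14:40.
Vera ∩ Freya ∩ Bianca ∩ Vanya ∩ Arjun ∩ Ana: 10:00-11:05, 12:20-14:40.
Summing the common windows: 65 + 140 = 205 minutes.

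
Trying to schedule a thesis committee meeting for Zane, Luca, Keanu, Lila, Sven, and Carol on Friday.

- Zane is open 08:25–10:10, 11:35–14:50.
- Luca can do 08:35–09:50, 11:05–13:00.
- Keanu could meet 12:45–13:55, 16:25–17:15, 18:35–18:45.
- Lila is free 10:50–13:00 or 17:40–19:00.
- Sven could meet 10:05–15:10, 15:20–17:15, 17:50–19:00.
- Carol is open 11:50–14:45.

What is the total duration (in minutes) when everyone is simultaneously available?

15

Zane ∩ Luca: 08:35-09:50, 11:35-13:00.
Zane ∩ Luca ∩ Keanu: 12:45-13:00.
Zane ∩ Luca ∩ Keanu ∩ Lila: 12:45-13:00.
Zane ∩ Luca ∩ Keanu ∩ Lila ∩ Sven: 12:45-13:00.
Zane ∩ Luca ∩ Keanu ∩ Lila ∩ Sven ∩ Carol: 12:45-13:00.
That's a single block of 15 minutes.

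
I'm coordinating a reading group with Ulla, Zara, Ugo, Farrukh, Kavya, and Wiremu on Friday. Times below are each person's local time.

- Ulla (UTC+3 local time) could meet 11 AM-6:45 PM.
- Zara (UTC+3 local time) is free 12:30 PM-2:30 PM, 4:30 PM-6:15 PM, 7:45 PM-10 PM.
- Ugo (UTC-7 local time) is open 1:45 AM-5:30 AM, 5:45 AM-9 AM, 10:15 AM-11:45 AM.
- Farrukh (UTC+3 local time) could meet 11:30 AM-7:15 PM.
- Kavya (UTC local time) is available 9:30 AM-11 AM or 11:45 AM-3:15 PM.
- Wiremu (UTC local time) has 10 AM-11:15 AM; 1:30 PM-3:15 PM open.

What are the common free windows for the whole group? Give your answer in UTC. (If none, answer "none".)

10:00-11:00, 13:30-15:15

Ulla in UTC: 08:00-15:45 (subtract 3h to convert from UTC+3).
Zara in UTC: 09:30-11:30, 13:30-15:15, 16:45-19:00 (subtract 3h to convert from UTC+3).
Ugo in UTC: 08:45-12:30, 12:45-16:00, 17:15-18:45 (add 7h to convert from UTC-7).
Farrukh in UTC: 08:30-16:15 (subtract 3h to convert from UTC+3).
Kavya in UTC: 09:30-11:00, 11:45-15:15.
Wiremu in UTC: 10:00-11:15, 13:30-15:15.
Ulla ∩ Zara: 09:30-11:30, 13:30-15:15.
Ulla ∩ Zara ∩ Ugo: 09:30-11:30, 13:30-15:15.
Ulla ∩ Zara ∩ Ugo ∩ Farrukh: 09:30-11:30, 13:30-15:15.
Ulla ∩ Zara ∩ Ugo ∩ Farrukh ∩ Kavya: 09:30-11:00, 13:30-15:15.
Ulla ∩ Zara ∩ Ugo ∩ Farrukh ∩ Kavya ∩ Wiremu: 10:00-11:00, 13:30-15:15.
Those are the intersection windows.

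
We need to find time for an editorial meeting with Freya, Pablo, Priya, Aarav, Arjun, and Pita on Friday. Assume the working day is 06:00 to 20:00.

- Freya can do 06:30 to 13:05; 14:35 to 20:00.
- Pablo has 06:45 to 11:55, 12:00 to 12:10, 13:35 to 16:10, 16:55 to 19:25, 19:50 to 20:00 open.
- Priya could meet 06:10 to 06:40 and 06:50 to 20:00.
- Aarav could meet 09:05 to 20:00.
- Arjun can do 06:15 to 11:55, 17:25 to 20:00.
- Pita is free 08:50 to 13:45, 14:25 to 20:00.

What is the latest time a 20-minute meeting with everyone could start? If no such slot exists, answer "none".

19:05

Freya ∩ Pablo: 06:45-11:55, 12:00-12:10, 14:35-16:10, 16:55-19:25, 19:50-20:00.
Freya ∩ Pablo ∩ Priya: 06:50-11:55, 12:00-12:10, 14:35-16:10, 16:55-19:25, 19:50-20:00.
Freya ∩ Pablo ∩ Priya ∩ Aarav: 09:05-11:55, 12:00-12:10, 14:35-16:10, 16:55-19:25, 19:50-20:00.
Freya ∩ Pablo ∩ Priya ∩ Aarav ∩ Arjun: 09:05-11:55, 17:25-19:25, 19:50-20:00.
Freya ∩ Pablo ∩ Priya ∩ Aarav ∩ Arjun ∩ Pita: 09:05-11:55, 17:25-19:25, 19:50-20:00.
The last common window of at least 20 minutes is 17:25-19:25; a 20-minute meeting can start as late as 19:05 and still end by 19:25.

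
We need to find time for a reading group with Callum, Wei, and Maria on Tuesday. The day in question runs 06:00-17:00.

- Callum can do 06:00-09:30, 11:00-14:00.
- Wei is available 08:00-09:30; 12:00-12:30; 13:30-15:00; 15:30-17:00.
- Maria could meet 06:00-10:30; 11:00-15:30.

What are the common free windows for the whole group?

08:00-09:30, 12:00-12:30, 13:30-14:00

Callum ∩ Wei: 08:00-09:30, 12:00-12:30, 13:30-14:00.
Callum ∩ Wei ∩ Maria: 08:00-09:30, 12:00-12:30, 13:30-14:00.
So the common availability across everyone is 08:00-09:30, 12:00-12:30, 13:30-14:00.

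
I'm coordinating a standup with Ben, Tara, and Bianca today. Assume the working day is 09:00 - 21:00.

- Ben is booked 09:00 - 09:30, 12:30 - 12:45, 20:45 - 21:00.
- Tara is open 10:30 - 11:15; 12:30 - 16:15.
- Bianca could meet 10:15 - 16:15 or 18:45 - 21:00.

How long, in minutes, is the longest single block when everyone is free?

Ben free: 09:30-12:30, 12:45-20:45 (invert busy blocks within the working day).
Tara free: 10:30-11:15, 12:30-16:15.
Bianca free: 10:15-16:15, 18:45-21:00.
Ben ∩ Tara: 10:30-11:15, 12:45-16:15.
Ben ∩ Tara ∩ Bianca: 10:30-11:15, 12:45-16:15.
The longest is 12:45-16:15 at 210 minutes.

210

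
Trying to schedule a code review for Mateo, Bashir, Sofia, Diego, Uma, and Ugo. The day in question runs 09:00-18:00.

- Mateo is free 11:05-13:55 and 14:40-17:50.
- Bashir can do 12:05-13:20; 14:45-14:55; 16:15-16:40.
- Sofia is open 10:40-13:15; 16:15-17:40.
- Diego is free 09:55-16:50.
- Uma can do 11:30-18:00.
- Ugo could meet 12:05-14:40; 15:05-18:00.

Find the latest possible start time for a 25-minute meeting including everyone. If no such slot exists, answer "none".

Mateo ∩ Bashir: 12:05-13:20, 14:45-14:55, 16:15-16:40.
Mateo ∩ Bashir ∩ Sofia: 12:05-13:15, 16:15-16:40.
Mateo ∩ Bashir ∩ Sofia ∩ Diego: 12:05-13:15, 16:15-16:40.
Mateo ∩ Bashir ∩ Sofia ∩ Diego ∩ Uma: 12:05-13:15, 16:15-16:40.
Mateo ∩ Bashir ∩ Sofia ∩ Diego ∩ Uma ∩ Ugo: 12:05-13:15, 16:15-16:40.
The last common window of at least 25 minutes is 16:15-16:40; a 25-minute meeting can start as late as 16:15 and still end by 16:40.

16:15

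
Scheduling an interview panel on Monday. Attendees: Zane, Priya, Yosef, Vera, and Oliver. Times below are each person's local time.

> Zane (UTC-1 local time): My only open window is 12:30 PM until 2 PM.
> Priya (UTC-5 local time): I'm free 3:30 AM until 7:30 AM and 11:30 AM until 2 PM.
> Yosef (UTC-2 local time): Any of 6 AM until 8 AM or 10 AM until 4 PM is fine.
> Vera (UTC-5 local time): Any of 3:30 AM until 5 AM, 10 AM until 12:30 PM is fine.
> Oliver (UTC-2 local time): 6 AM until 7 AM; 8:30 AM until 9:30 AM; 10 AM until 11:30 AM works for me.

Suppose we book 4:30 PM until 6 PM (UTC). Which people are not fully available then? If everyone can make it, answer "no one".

Oliver, Vera, Zane

Zane in UTC: 13:30-15:00 (add 1h to convert from UTC-1).
Priya in UTC: 08:30-12:30, 16:30-19:00 (add 5h to convert from UTC-5).
Yosef in UTC: 08:00-10:00, 12:00-18:00 (add 2h to convert from UTC-2).
Vera in UTC: 08:30-10:00, 15:00-17:30 (add 5h to convert from UTC-5).
Oliver in UTC: 08:00-09:00, 10:30-11:30, 12:00-13:30 (add 2h to convert from UTC-2).
Zane: not fully free for 16:30-18:00. Priya: free for 16:30-18:00. Yosef: free for 16:30-18:00. Vera: not fully free for 16:30-18:00. Oliver: not fully free for 16:30-18:00.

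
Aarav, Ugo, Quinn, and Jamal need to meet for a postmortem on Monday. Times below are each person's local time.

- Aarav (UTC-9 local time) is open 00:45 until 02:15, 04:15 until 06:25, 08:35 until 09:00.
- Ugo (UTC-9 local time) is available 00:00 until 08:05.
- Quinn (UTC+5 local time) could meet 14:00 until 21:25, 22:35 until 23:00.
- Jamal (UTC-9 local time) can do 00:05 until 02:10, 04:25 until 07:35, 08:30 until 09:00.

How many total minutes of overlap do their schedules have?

205

Aarav in UTC: 09:45-11:15, 13:15-15:25, 17:35-18:00 (add 9h to convert from UTC-9).
Ugo in UTC: 09:00-17:05 (add 9h to convert from UTC-9).
Quinn in UTC: 09:00-16:25, 17:35-18:00 (subtract 5h to convert from UTC+5).
Jamal in UTC: 09:05-11:10, 13:25-16:35, 17:30-18:00 (add 9h to convert from UTC-9).
Aarav ∩ Ugo: 09:45-11:15, 13:15-15:25.
Aarav ∩ Ugo ∩ Quinn: 09:45-11:15, 13:15-15:25.
Aarav ∩ Ugo ∩ Quinn ∩ Jamal: 09:45-11:10, 13:25-15:25.
Summing the common windows: 85 + 120 = 205 minutes.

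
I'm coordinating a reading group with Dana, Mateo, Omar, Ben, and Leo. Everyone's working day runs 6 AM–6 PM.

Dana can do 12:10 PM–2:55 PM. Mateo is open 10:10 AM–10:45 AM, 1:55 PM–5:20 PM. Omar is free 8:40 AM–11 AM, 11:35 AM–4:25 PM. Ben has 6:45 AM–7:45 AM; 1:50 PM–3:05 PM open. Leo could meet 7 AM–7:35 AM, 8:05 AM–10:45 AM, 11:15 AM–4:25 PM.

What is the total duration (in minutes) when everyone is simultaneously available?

Dana ∩ Mateo: 13:55-14:55.
Dana ∩ Mateo ∩ Omar: 13:55-14:55.
Dana ∩ Mateo ∩ Omar ∩ Ben: 13:55-14:55.
Dana ∩ Mateo ∩ Omar ∩ Ben ∩ Leo: 13:55-14:55.
So the common availability across everyone is 13:55-14:55.
That's a single block of 60 minutes.

60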